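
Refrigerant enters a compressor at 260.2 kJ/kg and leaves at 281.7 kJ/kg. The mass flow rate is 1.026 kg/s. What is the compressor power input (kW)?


dh = 281.7 - 260.2 = 21.5 kJ/kg
W = m_dot * dh = 1.026 * 21.5 = 22.06 kW

22.06


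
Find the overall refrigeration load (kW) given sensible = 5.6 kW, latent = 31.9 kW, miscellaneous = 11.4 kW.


Q_total = Q_s + Q_l + Q_misc
Q_total = 5.6 + 31.9 + 11.4
Q_total = 48.9 kW

48.9


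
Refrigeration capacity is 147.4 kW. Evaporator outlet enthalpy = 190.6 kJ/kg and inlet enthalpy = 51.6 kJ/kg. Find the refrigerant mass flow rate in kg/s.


dh = 190.6 - 51.6 = 139.0 kJ/kg
m_dot = Q / dh = 147.4 / 139.0 = 1.0604 kg/s

1.0604


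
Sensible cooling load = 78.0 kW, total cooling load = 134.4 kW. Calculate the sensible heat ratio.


SHR = Q_sensible / Q_total
SHR = 78.0 / 134.4
SHR = 0.58

0.58


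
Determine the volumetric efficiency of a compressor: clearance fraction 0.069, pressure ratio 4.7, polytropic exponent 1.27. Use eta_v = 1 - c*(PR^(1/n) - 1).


PR^(1/n) = 4.7^(1/1.27) = 3.38229055
eta_v = 1 - 0.069 * (3.38229055 - 1)
eta_v = 0.8356

0.8356


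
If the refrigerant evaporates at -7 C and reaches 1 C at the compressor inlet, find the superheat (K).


Superheat = T_suction - T_evap
Superheat = 1 - (-7)
Superheat = 8 K

8


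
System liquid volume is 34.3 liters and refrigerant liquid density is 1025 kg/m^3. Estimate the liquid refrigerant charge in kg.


Charge = V * rho / 1000
Charge = 34.3 * 1025 / 1000
Charge = 35.16 kg

35.16


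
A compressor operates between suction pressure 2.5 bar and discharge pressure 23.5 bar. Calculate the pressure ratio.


PR = P_high / P_low
PR = 23.5 / 2.5
PR = 9.4

9.4


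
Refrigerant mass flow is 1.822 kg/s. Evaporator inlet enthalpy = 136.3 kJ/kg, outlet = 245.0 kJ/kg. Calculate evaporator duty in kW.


dh = 245.0 - 136.3 = 108.7 kJ/kg
Q_evap = m_dot * dh = 1.822 * 108.7
Q_evap = 198.05 kW

198.05


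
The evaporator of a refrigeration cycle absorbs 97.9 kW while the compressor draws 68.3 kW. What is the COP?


COP = Q_evap / W
COP = 97.9 / 68.3
COP = 1.433

1.433


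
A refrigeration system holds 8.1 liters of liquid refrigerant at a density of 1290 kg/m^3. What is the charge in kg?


Charge = V * rho / 1000
Charge = 8.1 * 1290 / 1000
Charge = 10.45 kg

10.45


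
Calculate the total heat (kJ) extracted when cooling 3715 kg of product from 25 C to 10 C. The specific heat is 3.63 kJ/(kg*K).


dT = 25 - (10) = 15 K
Q = m * cp * dT = 3715 * 3.63 * 15
Q = 202282 kJ

202282


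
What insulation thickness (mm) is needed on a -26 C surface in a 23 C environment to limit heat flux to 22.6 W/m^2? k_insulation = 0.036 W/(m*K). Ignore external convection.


dT = 23 - (-26) = 49 K
thickness = k * dT / q_max * 1000
thickness = 0.036 * 49 / 22.6 * 1000
thickness = 78.1 mm

78.1


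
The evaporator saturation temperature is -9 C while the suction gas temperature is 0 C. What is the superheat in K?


Superheat = T_suction - T_evap
Superheat = 0 - (-9)
Superheat = 9 K

9


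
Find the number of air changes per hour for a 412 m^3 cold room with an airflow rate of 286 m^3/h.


ACH = flow / volume
ACH = 286 / 412
ACH = 0.694

0.694


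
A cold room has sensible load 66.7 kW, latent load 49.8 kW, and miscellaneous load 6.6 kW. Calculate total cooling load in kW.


Q_total = Q_s + Q_l + Q_misc
Q_total = 66.7 + 49.8 + 6.6
Q_total = 123.1 kW

123.1


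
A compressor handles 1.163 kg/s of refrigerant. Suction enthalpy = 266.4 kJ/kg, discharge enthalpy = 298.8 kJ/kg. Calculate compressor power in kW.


dh = 298.8 - 266.4 = 32.4 kJ/kg
W = m_dot * dh = 1.163 * 32.4 = 37.68 kW

37.68


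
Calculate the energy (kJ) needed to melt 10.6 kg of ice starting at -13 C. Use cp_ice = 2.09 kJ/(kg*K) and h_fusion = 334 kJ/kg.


Sensible heat = cp * dT = 2.09 * 13 = 27.17 kJ/kg
Total per kg = 27.17 + 334 = 361.17 kJ/kg
Q = m * total = 10.6 * 361.17
Q = 3828.4 kJ

3828.4


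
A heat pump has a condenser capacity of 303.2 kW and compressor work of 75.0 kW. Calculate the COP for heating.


COP_hp = Q_cond / W
COP_hp = 303.2 / 75.0
COP_hp = 4.043

4.043


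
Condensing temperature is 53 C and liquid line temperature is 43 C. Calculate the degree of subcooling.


Subcooling = T_cond - T_liquid
Subcooling = 53 - 43
Subcooling = 10 K

10


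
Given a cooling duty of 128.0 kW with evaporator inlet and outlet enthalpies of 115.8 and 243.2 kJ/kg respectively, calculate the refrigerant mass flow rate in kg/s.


dh = 243.2 - 115.8 = 127.4 kJ/kg
m_dot = Q / dh = 128.0 / 127.4 = 1.0047 kg/s

1.0047


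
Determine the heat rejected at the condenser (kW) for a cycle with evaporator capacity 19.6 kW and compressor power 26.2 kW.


Q_cond = Q_evap + W
Q_cond = 19.6 + 26.2
Q_cond = 45.8 kW

45.8


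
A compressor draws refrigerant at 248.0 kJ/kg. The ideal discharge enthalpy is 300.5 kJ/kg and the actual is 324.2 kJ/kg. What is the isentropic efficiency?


dh_ideal = 300.5 - 248.0 = 52.5 kJ/kg
dh_actual = 324.2 - 248.0 = 76.2 kJ/kg
eta_s = dh_ideal / dh_actual = 52.5 / 76.2
eta_s = 0.689

0.689


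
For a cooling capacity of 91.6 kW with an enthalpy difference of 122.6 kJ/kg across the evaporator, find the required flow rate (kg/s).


m_dot = Q / dh
m_dot = 91.6 / 122.6
m_dot = 0.7471 kg/s

0.7471


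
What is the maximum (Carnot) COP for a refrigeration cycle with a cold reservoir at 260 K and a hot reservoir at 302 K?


dT = 302 - 260 = 42 K
COP_carnot = T_cold / dT = 260 / 42
COP_carnot = 6.19

6.19


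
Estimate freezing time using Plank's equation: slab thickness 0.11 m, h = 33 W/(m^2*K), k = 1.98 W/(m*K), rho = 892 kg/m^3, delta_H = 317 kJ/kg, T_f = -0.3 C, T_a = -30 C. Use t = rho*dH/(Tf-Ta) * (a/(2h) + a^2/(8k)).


dT = -0.3 - (-30) = 29.7 K
term1 = a/(2h) = 0.11/(2*33) = 0.001666666667
term2 = a^2/(8k) = 0.11^2/(8*1.98) = 0.0007638888889
t = rho*dH*1000/dT * (term1 + term2)
t = 892*317*1000/29.7 * (0.001666666667 + 0.0007638888889)
t = 23141 s

23141


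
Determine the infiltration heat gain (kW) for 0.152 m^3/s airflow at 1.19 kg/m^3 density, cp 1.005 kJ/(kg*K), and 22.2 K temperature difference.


Q = V_dot * rho * cp * dT
Q = 0.152 * 1.19 * 1.005 * 22.2
Q = 4.036 kW

4.036


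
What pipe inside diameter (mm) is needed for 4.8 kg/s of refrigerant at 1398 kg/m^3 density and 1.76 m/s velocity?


A = m_dot / (rho * v) = 4.8 / (1398 * 1.76) = 0.001950838861 m^2
d = sqrt(4*A/pi) * 1000
d = 49.8 mm

49.8


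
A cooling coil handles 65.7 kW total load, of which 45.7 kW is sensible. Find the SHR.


SHR = Q_sensible / Q_total
SHR = 45.7 / 65.7
SHR = 0.696

0.696


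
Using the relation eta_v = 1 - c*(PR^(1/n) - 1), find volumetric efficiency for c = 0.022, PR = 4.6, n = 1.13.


PR^(1/n) = 4.6^(1/1.13) = 3.85932502
eta_v = 1 - 0.022 * (3.85932502 - 1)
eta_v = 0.9371

0.9371


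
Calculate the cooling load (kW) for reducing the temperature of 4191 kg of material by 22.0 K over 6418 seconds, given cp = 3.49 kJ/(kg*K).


Q = m * cp * dT / t
Q = 4191 * 3.49 * 22.0 / 6418
Q = 50.138 kW

50.138


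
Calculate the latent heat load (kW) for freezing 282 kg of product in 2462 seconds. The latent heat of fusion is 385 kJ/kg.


Q_lat = m * h_fg / t
Q_lat = 282 * 385 / 2462
Q_lat = 44.1 kW

44.1


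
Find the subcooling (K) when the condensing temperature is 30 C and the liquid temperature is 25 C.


Subcooling = T_cond - T_liquid
Subcooling = 30 - 25
Subcooling = 5 K

5


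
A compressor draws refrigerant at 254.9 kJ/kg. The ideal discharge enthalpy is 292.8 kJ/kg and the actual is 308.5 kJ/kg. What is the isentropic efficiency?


dh_ideal = 292.8 - 254.9 = 37.9 kJ/kg
dh_actual = 308.5 - 254.9 = 53.6 kJ/kg
eta_s = dh_ideal / dh_actual = 37.9 / 53.6
eta_s = 0.7071

0.7071


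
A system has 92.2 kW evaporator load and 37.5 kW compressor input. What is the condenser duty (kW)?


Q_cond = Q_evap + W
Q_cond = 92.2 + 37.5
Q_cond = 129.7 kW

129.7


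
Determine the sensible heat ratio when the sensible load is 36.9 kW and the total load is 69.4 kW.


SHR = Q_sensible / Q_total
SHR = 36.9 / 69.4
SHR = 0.532

0.532


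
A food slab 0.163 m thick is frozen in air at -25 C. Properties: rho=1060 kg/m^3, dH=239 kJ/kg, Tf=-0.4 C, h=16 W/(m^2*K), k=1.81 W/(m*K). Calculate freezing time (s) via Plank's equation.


dT = -0.4 - (-25) = 24.6 K
term1 = a/(2h) = 0.163/(2*16) = 0.00509375
term2 = a^2/(8k) = 0.163^2/(8*1.81) = 0.001834875691
t = rho*dH*1000/dT * (term1 + term2)
t = 1060*239*1000/24.6 * (0.00509375 + 0.001834875691)
t = 71354 s

71354


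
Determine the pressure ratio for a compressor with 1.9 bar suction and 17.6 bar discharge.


PR = P_high / P_low
PR = 17.6 / 1.9
PR = 9.263

9.263


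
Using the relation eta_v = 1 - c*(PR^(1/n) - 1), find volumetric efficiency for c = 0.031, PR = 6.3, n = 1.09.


PR^(1/n) = 6.3^(1/1.09) = 5.41177776
eta_v = 1 - 0.031 * (5.41177776 - 1)
eta_v = 0.8632

0.8632


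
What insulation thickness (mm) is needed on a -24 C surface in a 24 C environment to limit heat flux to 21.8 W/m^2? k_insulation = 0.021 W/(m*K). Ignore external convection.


dT = 24 - (-24) = 48 K
thickness = k * dT / q_max * 1000
thickness = 0.021 * 48 / 21.8 * 1000
thickness = 46.2 mm

46.2


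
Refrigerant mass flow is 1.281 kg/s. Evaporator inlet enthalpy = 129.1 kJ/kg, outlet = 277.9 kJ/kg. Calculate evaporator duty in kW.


dh = 277.9 - 129.1 = 148.8 kJ/kg
Q_evap = m_dot * dh = 1.281 * 148.8
Q_evap = 190.61 kW

190.61


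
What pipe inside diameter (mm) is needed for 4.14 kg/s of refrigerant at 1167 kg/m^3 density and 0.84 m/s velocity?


A = m_dot / (rho * v) = 4.14 / (1167 * 0.84) = 0.004223283144 m^2
d = sqrt(4*A/pi) * 1000
d = 73.3 mm

73.3


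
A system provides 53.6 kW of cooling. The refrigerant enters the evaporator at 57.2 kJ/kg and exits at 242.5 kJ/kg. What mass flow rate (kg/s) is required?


dh = 242.5 - 57.2 = 185.3 kJ/kg
m_dot = Q / dh = 53.6 / 185.3 = 0.2893 kg/s

0.2893


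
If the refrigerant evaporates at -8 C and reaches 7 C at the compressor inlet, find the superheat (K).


Superheat = T_suction - T_evap
Superheat = 7 - (-8)
Superheat = 15 K

15


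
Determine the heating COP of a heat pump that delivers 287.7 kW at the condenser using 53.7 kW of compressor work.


COP_hp = Q_cond / W
COP_hp = 287.7 / 53.7
COP_hp = 5.358

5.358


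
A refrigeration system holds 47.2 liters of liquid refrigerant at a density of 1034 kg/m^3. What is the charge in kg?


Charge = V * rho / 1000
Charge = 47.2 * 1034 / 1000
Charge = 48.8 kg

48.8


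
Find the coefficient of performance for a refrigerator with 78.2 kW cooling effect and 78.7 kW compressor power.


COP = Q_evap / W
COP = 78.2 / 78.7
COP = 0.994

0.994


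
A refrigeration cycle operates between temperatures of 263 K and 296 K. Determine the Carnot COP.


dT = 296 - 263 = 33 K
COP_carnot = T_cold / dT = 263 / 33
COP_carnot = 7.97

7.97


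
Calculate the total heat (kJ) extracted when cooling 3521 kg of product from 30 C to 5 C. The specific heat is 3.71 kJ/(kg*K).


dT = 30 - (5) = 25 K
Q = m * cp * dT = 3521 * 3.71 * 25
Q = 326573 kJ

326573


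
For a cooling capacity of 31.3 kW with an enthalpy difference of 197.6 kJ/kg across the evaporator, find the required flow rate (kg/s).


m_dot = Q / dh
m_dot = 31.3 / 197.6
m_dot = 0.1584 kg/s

0.1584


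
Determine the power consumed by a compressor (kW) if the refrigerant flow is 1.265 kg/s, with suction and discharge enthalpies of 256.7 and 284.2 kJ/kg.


dh = 284.2 - 256.7 = 27.5 kJ/kg
W = m_dot * dh = 1.265 * 27.5 = 34.79 kW

34.79


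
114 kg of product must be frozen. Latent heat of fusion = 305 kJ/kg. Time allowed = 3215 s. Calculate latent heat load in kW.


Q_lat = m * h_fg / t
Q_lat = 114 * 305 / 3215
Q_lat = 10.81 kW

10.81


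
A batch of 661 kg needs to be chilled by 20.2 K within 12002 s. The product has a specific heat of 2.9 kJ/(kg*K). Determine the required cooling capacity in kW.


Q = m * cp * dT / t
Q = 661 * 2.9 * 20.2 / 12002
Q = 3.226 kW

3.226


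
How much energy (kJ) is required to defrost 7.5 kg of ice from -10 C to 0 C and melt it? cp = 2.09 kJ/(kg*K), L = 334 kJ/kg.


Sensible heat = cp * dT = 2.09 * 10 = 20.9 kJ/kg
Total per kg = 20.9 + 334 = 354.9 kJ/kg
Q = m * total = 7.5 * 354.9
Q = 2661.8 kJ

2661.8


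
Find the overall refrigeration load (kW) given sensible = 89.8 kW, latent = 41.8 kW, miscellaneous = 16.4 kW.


Q_total = Q_s + Q_l + Q_misc
Q_total = 89.8 + 41.8 + 16.4
Q_total = 148.0 kW

148.0


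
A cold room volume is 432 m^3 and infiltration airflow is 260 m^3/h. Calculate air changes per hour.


ACH = flow / volume
ACH = 260 / 432
ACH = 0.602

0.602


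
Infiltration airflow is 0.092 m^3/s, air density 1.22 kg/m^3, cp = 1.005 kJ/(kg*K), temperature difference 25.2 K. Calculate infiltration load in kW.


Q = V_dot * rho * cp * dT
Q = 0.092 * 1.22 * 1.005 * 25.2
Q = 2.843 kW

2.843


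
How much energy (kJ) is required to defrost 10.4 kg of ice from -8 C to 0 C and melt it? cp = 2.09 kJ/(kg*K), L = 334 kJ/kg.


Sensible heat = cp * dT = 2.09 * 8 = 16.72 kJ/kg
Total per kg = 16.72 + 334 = 350.72 kJ/kg
Q = m * total = 10.4 * 350.72
Q = 3647.5 kJ

3647.5


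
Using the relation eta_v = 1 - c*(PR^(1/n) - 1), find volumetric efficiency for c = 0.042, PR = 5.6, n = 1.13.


PR^(1/n) = 5.6^(1/1.13) = 4.59317824
eta_v = 1 - 0.042 * (4.59317824 - 1)
eta_v = 0.8491

0.8491


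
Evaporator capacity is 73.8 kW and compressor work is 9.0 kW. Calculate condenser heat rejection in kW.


Q_cond = Q_evap + W
Q_cond = 73.8 + 9.0
Q_cond = 82.8 kW

82.8


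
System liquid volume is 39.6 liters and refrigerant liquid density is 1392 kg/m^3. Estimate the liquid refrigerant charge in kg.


Charge = V * rho / 1000
Charge = 39.6 * 1392 / 1000
Charge = 55.12 kg

55.12


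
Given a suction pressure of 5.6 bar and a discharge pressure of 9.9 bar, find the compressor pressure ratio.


PR = P_high / P_low
PR = 9.9 / 5.6
PR = 1.768

1.768


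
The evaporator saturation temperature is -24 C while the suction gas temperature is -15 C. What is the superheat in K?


Superheat = T_suction - T_evap
Superheat = -15 - (-24)
Superheat = 9 K

9


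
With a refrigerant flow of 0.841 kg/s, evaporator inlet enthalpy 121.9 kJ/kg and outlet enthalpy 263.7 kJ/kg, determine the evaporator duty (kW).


dh = 263.7 - 121.9 = 141.8 kJ/kg
Q_evap = m_dot * dh = 0.841 * 141.8
Q_evap = 119.25 kW

119.25


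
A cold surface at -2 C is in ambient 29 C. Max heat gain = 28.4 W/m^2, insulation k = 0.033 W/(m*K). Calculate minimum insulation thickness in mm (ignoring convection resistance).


dT = 29 - (-2) = 31 K
thickness = k * dT / q_max * 1000
thickness = 0.033 * 31 / 28.4 * 1000
thickness = 36.0 mm

36.0


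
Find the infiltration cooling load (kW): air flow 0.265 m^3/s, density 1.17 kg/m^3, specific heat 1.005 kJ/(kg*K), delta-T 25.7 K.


Q = V_dot * rho * cp * dT
Q = 0.265 * 1.17 * 1.005 * 25.7
Q = 8.008 kW

8.008


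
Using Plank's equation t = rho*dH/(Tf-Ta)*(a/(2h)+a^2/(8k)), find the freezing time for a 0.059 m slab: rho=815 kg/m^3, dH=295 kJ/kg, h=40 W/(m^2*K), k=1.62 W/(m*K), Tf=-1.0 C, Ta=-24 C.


dT = -1.0 - (-24) = 23.0 K
term1 = a/(2h) = 0.059/(2*40) = 0.0007375
term2 = a^2/(8k) = 0.059^2/(8*1.62) = 0.000268595679
t = rho*dH*1000/dT * (term1 + term2)
t = 815*295*1000/23.0 * (0.0007375 + 0.000268595679)
t = 10517 s

10517


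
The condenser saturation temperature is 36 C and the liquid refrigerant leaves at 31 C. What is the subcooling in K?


Subcooling = T_cond - T_liquid
Subcooling = 36 - 31
Subcooling = 5 K

5


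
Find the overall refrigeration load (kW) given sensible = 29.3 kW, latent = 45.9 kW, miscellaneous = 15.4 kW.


Q_total = Q_s + Q_l + Q_misc
Q_total = 29.3 + 45.9 + 15.4
Q_total = 90.6 kW

90.6


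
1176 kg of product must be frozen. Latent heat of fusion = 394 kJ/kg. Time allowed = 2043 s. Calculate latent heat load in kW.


Q_lat = m * h_fg / t
Q_lat = 1176 * 394 / 2043
Q_lat = 226.8 kW

226.8


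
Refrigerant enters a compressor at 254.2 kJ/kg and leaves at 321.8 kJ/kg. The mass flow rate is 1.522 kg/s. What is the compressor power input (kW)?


dh = 321.8 - 254.2 = 67.6 kJ/kg
W = m_dot * dh = 1.522 * 67.6 = 102.89 kW

102.89


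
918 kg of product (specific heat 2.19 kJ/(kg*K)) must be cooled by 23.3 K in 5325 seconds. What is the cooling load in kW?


Q = m * cp * dT / t
Q = 918 * 2.19 * 23.3 / 5325
Q = 8.797 kW

8.797


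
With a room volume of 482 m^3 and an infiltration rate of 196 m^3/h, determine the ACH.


ACH = flow / volume
ACH = 196 / 482
ACH = 0.407

0.407


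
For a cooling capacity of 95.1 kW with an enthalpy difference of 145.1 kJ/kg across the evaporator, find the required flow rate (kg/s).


m_dot = Q / dh
m_dot = 95.1 / 145.1
m_dot = 0.6554 kg/s

0.6554


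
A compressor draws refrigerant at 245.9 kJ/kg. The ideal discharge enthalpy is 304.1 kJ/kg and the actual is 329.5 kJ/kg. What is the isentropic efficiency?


dh_ideal = 304.1 - 245.9 = 58.2 kJ/kg
dh_actual = 329.5 - 245.9 = 83.6 kJ/kg
eta_s = dh_ideal / dh_actual = 58.2 / 83.6
eta_s = 0.6962

0.6962


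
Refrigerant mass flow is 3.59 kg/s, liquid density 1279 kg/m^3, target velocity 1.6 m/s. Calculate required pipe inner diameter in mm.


A = m_dot / (rho * v) = 3.59 / (1279 * 1.6) = 0.001754300235 m^2
d = sqrt(4*A/pi) * 1000
d = 47.3 mm

47.3


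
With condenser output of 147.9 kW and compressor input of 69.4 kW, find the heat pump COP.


COP_hp = Q_cond / W
COP_hp = 147.9 / 69.4
COP_hp = 2.131

2.131


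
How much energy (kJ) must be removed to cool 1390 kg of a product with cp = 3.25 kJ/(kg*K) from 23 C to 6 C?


dT = 23 - (6) = 17 K
Q = m * cp * dT = 1390 * 3.25 * 17
Q = 76798 kJ

76798


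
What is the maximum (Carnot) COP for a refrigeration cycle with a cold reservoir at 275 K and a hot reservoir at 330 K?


dT = 330 - 275 = 55 K
COP_carnot = T_cold / dT = 275 / 55
COP_carnot = 5.0

5.0


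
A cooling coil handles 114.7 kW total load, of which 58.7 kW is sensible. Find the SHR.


SHR = Q_sensible / Q_total
SHR = 58.7 / 114.7
SHR = 0.512

0.512


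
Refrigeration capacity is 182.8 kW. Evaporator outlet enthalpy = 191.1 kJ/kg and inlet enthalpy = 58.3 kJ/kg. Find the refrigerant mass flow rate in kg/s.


dh = 191.1 - 58.3 = 132.8 kJ/kg
m_dot = Q / dh = 182.8 / 132.8 = 1.3765 kg/s

1.3765


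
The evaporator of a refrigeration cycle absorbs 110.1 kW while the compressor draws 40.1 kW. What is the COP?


COP = Q_evap / W
COP = 110.1 / 40.1
COP = 2.746

2.746


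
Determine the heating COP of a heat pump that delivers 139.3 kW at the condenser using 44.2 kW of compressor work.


COP_hp = Q_cond / W
COP_hp = 139.3 / 44.2
COP_hp = 3.152

3.152


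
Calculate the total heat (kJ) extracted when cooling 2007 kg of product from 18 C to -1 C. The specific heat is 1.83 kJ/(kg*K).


dT = 18 - (-1) = 19 K
Q = m * cp * dT = 2007 * 1.83 * 19
Q = 69783 kJ

69783


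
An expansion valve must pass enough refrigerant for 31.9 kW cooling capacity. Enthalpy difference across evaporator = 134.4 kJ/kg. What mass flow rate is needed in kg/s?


m_dot = Q / dh
m_dot = 31.9 / 134.4
m_dot = 0.2374 kg/s

0.2374


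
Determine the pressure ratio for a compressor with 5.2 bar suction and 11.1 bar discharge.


PR = P_high / P_low
PR = 11.1 / 5.2
PR = 2.135

2.135


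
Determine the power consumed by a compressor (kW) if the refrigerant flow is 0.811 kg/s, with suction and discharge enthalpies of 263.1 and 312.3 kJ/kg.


dh = 312.3 - 263.1 = 49.2 kJ/kg
W = m_dot * dh = 0.811 * 49.2 = 39.9 kW

39.9


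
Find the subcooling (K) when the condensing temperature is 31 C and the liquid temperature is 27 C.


Subcooling = T_cond - T_liquid
Subcooling = 31 - 27
Subcooling = 4 K

4


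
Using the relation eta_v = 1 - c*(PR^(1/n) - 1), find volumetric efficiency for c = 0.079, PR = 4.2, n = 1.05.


PR^(1/n) = 4.2^(1/1.05) = 3.92257045
eta_v = 1 - 0.079 * (3.92257045 - 1)
eta_v = 0.7691

0.7691


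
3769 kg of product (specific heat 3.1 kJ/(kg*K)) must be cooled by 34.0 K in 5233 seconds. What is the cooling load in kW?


Q = m * cp * dT / t
Q = 3769 * 3.1 * 34.0 / 5233
Q = 75.913 kW

75.913


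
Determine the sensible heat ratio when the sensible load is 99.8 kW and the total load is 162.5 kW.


SHR = Q_sensible / Q_total
SHR = 99.8 / 162.5
SHR = 0.614

0.614


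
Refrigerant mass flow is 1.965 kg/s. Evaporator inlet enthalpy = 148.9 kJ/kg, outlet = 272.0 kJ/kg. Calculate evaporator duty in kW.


dh = 272.0 - 148.9 = 123.1 kJ/kg
Q_evap = m_dot * dh = 1.965 * 123.1
Q_evap = 241.89 kW

241.89


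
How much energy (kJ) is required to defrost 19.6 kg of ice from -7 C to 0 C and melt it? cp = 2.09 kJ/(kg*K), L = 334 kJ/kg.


Sensible heat = cp * dT = 2.09 * 7 = 14.63 kJ/kg
Total per kg = 14.63 + 334 = 348.63 kJ/kg
Q = m * total = 19.6 * 348.63
Q = 6833.1 kJ

6833.1


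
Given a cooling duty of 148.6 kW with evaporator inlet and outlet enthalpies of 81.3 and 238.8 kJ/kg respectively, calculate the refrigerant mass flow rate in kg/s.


dh = 238.8 - 81.3 = 157.5 kJ/kg
m_dot = Q / dh = 148.6 / 157.5 = 0.9435 kg/s

0.9435


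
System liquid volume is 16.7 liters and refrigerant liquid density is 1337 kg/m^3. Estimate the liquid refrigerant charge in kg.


Charge = V * rho / 1000
Charge = 16.7 * 1337 / 1000
Charge = 22.33 kg

22.33


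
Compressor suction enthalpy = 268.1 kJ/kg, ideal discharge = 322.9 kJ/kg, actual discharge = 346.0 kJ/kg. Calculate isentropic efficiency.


dh_ideal = 322.9 - 268.1 = 54.8 kJ/kg
dh_actual = 346.0 - 268.1 = 77.9 kJ/kg
eta_s = dh_ideal / dh_actual = 54.8 / 77.9
eta_s = 0.7035

0.7035


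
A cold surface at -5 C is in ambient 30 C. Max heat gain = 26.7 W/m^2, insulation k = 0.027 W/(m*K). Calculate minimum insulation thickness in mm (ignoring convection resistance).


dT = 30 - (-5) = 35 K
thickness = k * dT / q_max * 1000
thickness = 0.027 * 35 / 26.7 * 1000
thickness = 35.4 mm

35.4


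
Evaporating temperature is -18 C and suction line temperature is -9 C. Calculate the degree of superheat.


Superheat = T_suction - T_evap
Superheat = -9 - (-18)
Superheat = 9 K

9


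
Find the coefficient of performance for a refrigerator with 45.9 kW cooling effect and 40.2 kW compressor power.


COP = Q_evap / W
COP = 45.9 / 40.2
COP = 1.142

1.142


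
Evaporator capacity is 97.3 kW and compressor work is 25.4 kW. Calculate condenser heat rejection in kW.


Q_cond = Q_evap + W
Q_cond = 97.3 + 25.4
Q_cond = 122.7 kW

122.7


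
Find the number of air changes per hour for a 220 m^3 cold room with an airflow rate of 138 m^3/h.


ACH = flow / volume
ACH = 138 / 220
ACH = 0.627

0.627


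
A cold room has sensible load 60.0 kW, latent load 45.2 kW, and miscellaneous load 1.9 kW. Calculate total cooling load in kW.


Q_total = Q_s + Q_l + Q_misc
Q_total = 60.0 + 45.2 + 1.9
Q_total = 107.1 kW

107.1


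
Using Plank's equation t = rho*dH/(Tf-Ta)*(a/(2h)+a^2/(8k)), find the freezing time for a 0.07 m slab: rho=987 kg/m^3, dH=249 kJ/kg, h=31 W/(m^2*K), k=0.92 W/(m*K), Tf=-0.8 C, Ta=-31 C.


dT = -0.8 - (-31) = 30.2 K
term1 = a/(2h) = 0.07/(2*31) = 0.001129032258
term2 = a^2/(8k) = 0.07^2/(8*0.92) = 0.0006657608696
t = rho*dH*1000/dT * (term1 + term2)
t = 987*249*1000/30.2 * (0.001129032258 + 0.0006657608696)
t = 14606 s

14606


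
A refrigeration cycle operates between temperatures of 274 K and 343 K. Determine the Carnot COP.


dT = 343 - 274 = 69 K
COP_carnot = T_cold / dT = 274 / 69
COP_carnot = 3.971

3.971


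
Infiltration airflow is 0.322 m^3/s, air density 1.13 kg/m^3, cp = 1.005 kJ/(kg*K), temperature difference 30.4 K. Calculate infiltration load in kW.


Q = V_dot * rho * cp * dT
Q = 0.322 * 1.13 * 1.005 * 30.4
Q = 11.117 kW

11.117


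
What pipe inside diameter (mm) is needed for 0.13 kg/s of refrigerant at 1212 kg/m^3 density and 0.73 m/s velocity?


A = m_dot / (rho * v) = 0.13 / (1212 * 0.73) = 0.0001469325015 m^2
d = sqrt(4*A/pi) * 1000
d = 13.7 mm

13.7


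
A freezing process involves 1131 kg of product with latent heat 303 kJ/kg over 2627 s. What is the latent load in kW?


Q_lat = m * h_fg / t
Q_lat = 1131 * 303 / 2627
Q_lat = 130.45 kW

130.45


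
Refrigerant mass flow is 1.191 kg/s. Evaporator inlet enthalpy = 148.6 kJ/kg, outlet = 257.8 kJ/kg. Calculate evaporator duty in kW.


dh = 257.8 - 148.6 = 109.2 kJ/kg
Q_evap = m_dot * dh = 1.191 * 109.2
Q_evap = 130.06 kW

130.06


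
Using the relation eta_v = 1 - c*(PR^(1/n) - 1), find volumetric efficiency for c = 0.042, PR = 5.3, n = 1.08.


PR^(1/n) = 5.3^(1/1.08) = 4.68409619
eta_v = 1 - 0.042 * (4.68409619 - 1)
eta_v = 0.8453

0.8453


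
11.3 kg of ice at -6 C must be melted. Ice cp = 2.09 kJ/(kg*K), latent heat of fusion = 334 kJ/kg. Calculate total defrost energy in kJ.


Sensible heat = cp * dT = 2.09 * 6 = 12.54 kJ/kg
Total per kg = 12.54 + 334 = 346.54 kJ/kg
Q = m * total = 11.3 * 346.54
Q = 3915.9 kJ

3915.9


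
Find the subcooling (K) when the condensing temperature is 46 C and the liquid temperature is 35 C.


Subcooling = T_cond - T_liquid
Subcooling = 46 - 35
Subcooling = 11 K

11


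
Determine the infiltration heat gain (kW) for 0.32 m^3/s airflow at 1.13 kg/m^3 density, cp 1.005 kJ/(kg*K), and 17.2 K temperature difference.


Q = V_dot * rho * cp * dT
Q = 0.32 * 1.13 * 1.005 * 17.2
Q = 6.251 kW

6.251


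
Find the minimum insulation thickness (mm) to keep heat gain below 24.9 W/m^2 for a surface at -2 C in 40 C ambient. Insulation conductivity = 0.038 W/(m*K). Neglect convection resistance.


dT = 40 - (-2) = 42 K
thickness = k * dT / q_max * 1000
thickness = 0.038 * 42 / 24.9 * 1000
thickness = 64.1 mm

64.1


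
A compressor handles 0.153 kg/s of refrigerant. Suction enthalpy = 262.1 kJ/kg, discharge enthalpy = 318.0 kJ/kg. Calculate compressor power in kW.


dh = 318.0 - 262.1 = 55.9 kJ/kg
W = m_dot * dh = 0.153 * 55.9 = 8.55 kW

8.55


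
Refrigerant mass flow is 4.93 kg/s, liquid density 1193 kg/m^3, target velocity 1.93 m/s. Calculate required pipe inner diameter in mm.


A = m_dot / (rho * v) = 4.93 / (1193 * 1.93) = 0.002141160222 m^2
d = sqrt(4*A/pi) * 1000
d = 52.2 mm

52.2


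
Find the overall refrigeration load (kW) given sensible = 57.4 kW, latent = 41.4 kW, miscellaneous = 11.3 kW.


Q_total = Q_s + Q_l + Q_misc
Q_total = 57.4 + 41.4 + 11.3
Q_total = 110.1 kW

110.1


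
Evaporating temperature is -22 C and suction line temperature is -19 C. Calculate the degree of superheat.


Superheat = T_suction - T_evap
Superheat = -19 - (-22)
Superheat = 3 K

3


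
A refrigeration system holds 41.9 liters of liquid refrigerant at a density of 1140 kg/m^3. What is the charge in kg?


Charge = V * rho / 1000
Charge = 41.9 * 1140 / 1000
Charge = 47.77 kg

47.77


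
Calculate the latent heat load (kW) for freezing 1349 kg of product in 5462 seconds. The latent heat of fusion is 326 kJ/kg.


Q_lat = m * h_fg / t
Q_lat = 1349 * 326 / 5462
Q_lat = 80.52 kW

80.52


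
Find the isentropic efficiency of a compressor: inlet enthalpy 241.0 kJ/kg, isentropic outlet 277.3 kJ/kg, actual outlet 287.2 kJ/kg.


dh_ideal = 277.3 - 241.0 = 36.3 kJ/kg
dh_actual = 287.2 - 241.0 = 46.2 kJ/kg
eta_s = dh_ideal / dh_actual = 36.3 / 46.2
eta_s = 0.7857

0.7857


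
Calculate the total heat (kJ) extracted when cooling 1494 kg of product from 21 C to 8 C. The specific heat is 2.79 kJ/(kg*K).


dT = 21 - (8) = 13 K
Q = m * cp * dT = 1494 * 2.79 * 13
Q = 54187 kJ

54187


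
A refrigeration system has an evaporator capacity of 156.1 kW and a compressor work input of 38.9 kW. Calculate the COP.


COP = Q_evap / W
COP = 156.1 / 38.9
COP = 4.013

4.013


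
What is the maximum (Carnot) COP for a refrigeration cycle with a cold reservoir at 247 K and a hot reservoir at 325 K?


dT = 325 - 247 = 78 K
COP_carnot = T_cold / dT = 247 / 78
COP_carnot = 3.167

3.167


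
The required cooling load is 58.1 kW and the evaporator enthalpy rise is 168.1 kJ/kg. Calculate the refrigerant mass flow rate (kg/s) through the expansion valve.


m_dot = Q / dh
m_dot = 58.1 / 168.1
m_dot = 0.3456 kg/s

0.3456


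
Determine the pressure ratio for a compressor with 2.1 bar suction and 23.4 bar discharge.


PR = P_high / P_low
PR = 23.4 / 2.1
PR = 11.143

11.143


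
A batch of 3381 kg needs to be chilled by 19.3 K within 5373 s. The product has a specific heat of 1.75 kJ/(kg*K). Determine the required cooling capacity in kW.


Q = m * cp * dT / t
Q = 3381 * 1.75 * 19.3 / 5373
Q = 21.253 kW

21.253


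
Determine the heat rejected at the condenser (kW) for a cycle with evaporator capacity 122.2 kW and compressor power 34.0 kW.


Q_cond = Q_evap + W
Q_cond = 122.2 + 34.0
Q_cond = 156.2 kW

156.2


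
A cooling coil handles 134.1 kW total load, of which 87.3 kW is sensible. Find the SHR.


SHR = Q_sensible / Q_total
SHR = 87.3 / 134.1
SHR = 0.651

0.651


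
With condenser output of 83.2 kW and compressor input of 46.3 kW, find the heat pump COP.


COP_hp = Q_cond / W
COP_hp = 83.2 / 46.3
COP_hp = 1.797

1.797


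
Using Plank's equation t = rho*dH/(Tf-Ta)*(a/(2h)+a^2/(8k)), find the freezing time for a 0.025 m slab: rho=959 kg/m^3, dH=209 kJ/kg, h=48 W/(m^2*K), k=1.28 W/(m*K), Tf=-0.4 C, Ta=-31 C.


dT = -0.4 - (-31) = 30.6 K
term1 = a/(2h) = 0.025/(2*48) = 0.0002604166667
term2 = a^2/(8k) = 0.025^2/(8*1.28) = 0.00006103515625
t = rho*dH*1000/dT * (term1 + term2)
t = 959*209*1000/30.6 * (0.0002604166667 + 0.00006103515625)
t = 2106 s

2106


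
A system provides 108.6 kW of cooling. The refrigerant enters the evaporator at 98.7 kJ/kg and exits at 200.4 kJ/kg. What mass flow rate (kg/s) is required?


dh = 200.4 - 98.7 = 101.7 kJ/kg
m_dot = Q / dh = 108.6 / 101.7 = 1.0678 kg/s

1.0678


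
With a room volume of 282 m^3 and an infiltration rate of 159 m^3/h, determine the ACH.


ACH = flow / volume
ACH = 159 / 282
ACH = 0.564

0.564


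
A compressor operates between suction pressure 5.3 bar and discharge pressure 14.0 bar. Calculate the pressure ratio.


PR = P_high / P_low
PR = 14.0 / 5.3
PR = 2.642

2.642


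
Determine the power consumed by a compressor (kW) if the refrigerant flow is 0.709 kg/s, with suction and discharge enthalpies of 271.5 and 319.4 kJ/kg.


dh = 319.4 - 271.5 = 47.9 kJ/kg
W = m_dot * dh = 0.709 * 47.9 = 33.96 kW

33.96


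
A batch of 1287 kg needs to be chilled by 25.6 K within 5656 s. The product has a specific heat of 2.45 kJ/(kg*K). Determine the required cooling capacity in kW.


Q = m * cp * dT / t
Q = 1287 * 2.45 * 25.6 / 5656
Q = 14.272 kW

14.272


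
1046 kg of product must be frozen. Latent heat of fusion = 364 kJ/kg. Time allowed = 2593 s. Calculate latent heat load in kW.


Q_lat = m * h_fg / t
Q_lat = 1046 * 364 / 2593
Q_lat = 146.84 kW

146.84


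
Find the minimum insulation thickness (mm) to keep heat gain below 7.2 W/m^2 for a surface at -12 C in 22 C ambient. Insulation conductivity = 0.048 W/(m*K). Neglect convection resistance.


dT = 22 - (-12) = 34 K
thickness = k * dT / q_max * 1000
thickness = 0.048 * 34 / 7.2 * 1000
thickness = 226.7 mm

226.7


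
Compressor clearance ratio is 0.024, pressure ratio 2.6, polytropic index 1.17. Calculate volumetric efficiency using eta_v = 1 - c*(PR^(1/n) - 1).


PR^(1/n) = 2.6^(1/1.17) = 2.26296624
eta_v = 1 - 0.024 * (2.26296624 - 1)
eta_v = 0.9697

0.9697


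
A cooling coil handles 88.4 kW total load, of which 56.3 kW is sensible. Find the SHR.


SHR = Q_sensible / Q_total
SHR = 56.3 / 88.4
SHR = 0.637

0.637


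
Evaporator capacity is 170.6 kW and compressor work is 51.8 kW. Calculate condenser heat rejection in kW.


Q_cond = Q_evap + W
Q_cond = 170.6 + 51.8
Q_cond = 222.4 kW

222.4


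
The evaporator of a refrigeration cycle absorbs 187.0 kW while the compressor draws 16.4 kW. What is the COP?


COP = Q_evap / W
COP = 187.0 / 16.4
COP = 11.402

11.402


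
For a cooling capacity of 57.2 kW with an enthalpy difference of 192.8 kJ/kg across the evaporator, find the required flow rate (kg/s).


m_dot = Q / dh
m_dot = 57.2 / 192.8
m_dot = 0.2967 kg/s

0.2967


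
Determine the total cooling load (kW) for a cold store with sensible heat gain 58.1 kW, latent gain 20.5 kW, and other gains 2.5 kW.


Q_total = Q_s + Q_l + Q_misc
Q_total = 58.1 + 20.5 + 2.5
Q_total = 81.1 kW

81.1


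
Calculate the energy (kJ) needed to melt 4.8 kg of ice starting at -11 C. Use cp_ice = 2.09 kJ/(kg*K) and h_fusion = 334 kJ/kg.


Sensible heat = cp * dT = 2.09 * 11 = 22.99 kJ/kg
Total per kg = 22.99 + 334 = 356.99 kJ/kg
Q = m * total = 4.8 * 356.99
Q = 1713.6 kJ

1713.6


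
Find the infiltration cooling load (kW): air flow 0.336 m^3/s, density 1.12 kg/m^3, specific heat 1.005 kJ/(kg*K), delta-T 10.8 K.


Q = V_dot * rho * cp * dT
Q = 0.336 * 1.12 * 1.005 * 10.8
Q = 4.085 kW

4.085


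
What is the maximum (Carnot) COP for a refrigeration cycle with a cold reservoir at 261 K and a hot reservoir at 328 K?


dT = 328 - 261 = 67 K
COP_carnot = T_cold / dT = 261 / 67
COP_carnot = 3.896

3.896


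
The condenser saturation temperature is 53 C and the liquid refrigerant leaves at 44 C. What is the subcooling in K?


Subcooling = T_cond - T_liquid
Subcooling = 53 - 44
Subcooling = 9 K

9


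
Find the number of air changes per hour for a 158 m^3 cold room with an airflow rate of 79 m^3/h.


ACH = flow / volume
ACH = 79 / 158
ACH = 0.5

0.5


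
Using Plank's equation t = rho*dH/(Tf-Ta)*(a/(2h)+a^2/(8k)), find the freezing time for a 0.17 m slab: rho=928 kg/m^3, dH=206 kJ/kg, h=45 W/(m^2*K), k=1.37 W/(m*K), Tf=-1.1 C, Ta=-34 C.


dT = -1.1 - (-34) = 32.9 K
term1 = a/(2h) = 0.17/(2*45) = 0.001888888889
term2 = a^2/(8k) = 0.17^2/(8*1.37) = 0.002636861314
t = rho*dH*1000/dT * (term1 + term2)
t = 928*206*1000/32.9 * (0.001888888889 + 0.002636861314)
t = 26297 s

26297


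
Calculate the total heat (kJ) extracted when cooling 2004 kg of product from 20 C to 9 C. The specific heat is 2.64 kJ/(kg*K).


dT = 20 - (9) = 11 K
Q = m * cp * dT = 2004 * 2.64 * 11
Q = 58196 kJ

58196


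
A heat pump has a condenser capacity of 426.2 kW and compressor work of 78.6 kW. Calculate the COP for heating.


COP_hp = Q_cond / W
COP_hp = 426.2 / 78.6
COP_hp = 5.422

5.422


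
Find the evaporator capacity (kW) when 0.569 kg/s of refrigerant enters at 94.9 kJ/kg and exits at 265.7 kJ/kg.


dh = 265.7 - 94.9 = 170.8 kJ/kg
Q_evap = m_dot * dh = 0.569 * 170.8
Q_evap = 97.19 kW

97.19


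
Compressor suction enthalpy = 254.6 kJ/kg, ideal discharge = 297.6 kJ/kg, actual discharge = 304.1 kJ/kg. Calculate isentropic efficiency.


dh_ideal = 297.6 - 254.6 = 43.0 kJ/kg
dh_actual = 304.1 - 254.6 = 49.5 kJ/kg
eta_s = dh_ideal / dh_actual = 43.0 / 49.5
eta_s = 0.8687

0.8687


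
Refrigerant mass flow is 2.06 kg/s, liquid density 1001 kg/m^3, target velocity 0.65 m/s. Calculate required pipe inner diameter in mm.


A = m_dot / (rho * v) = 2.06 / (1001 * 0.65) = 0.003166064705 m^2
d = sqrt(4*A/pi) * 1000
d = 63.5 mm

63.5


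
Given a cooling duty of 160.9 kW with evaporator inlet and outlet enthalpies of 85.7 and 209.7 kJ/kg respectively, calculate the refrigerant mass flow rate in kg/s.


dh = 209.7 - 85.7 = 124.0 kJ/kg
m_dot = Q / dh = 160.9 / 124.0 = 1.2976 kg/s

1.2976


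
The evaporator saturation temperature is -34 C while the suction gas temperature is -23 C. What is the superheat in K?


Superheat = T_suction - T_evap
Superheat = -23 - (-34)
Superheat = 11 K

11


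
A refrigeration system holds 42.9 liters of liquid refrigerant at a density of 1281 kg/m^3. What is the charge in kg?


Charge = V * rho / 1000
Charge = 42.9 * 1281 / 1000
Charge = 54.95 kg

54.95


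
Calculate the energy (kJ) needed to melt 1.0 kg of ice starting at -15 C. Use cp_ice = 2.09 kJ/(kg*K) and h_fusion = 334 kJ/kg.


Sensible heat = cp * dT = 2.09 * 15 = 31.35 kJ/kg
Total per kg = 31.35 + 334 = 365.35 kJ/kg
Q = m * total = 1.0 * 365.35
Q = 365.4 kJ

365.4


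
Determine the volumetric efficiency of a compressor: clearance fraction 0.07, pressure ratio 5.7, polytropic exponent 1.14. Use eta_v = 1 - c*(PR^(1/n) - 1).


PR^(1/n) = 5.7^(1/1.14) = 4.60307572
eta_v = 1 - 0.07 * (4.60307572 - 1)
eta_v = 0.7478

0.7478


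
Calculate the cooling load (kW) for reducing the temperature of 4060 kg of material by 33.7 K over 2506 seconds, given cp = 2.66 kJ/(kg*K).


Q = m * cp * dT / t
Q = 4060 * 2.66 * 33.7 / 2506
Q = 145.23 kW

145.23


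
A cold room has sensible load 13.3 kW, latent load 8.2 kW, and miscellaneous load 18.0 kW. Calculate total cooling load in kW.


Q_total = Q_s + Q_l + Q_misc
Q_total = 13.3 + 8.2 + 18.0
Q_total = 39.5 kW

39.5


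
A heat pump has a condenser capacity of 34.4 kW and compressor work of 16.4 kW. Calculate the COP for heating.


COP_hp = Q_cond / W
COP_hp = 34.4 / 16.4
COP_hp = 2.098

2.098


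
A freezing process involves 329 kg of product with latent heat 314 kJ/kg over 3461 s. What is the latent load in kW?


Q_lat = m * h_fg / t
Q_lat = 329 * 314 / 3461
Q_lat = 29.85 kW

29.85


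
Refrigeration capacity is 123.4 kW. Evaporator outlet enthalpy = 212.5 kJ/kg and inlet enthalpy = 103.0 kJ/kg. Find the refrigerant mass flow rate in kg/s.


dh = 212.5 - 103.0 = 109.5 kJ/kg
m_dot = Q / dh = 123.4 / 109.5 = 1.1269 kg/s

1.1269


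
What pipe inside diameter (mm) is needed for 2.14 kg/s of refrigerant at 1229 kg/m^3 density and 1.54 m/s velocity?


A = m_dot / (rho * v) = 2.14 / (1229 * 1.54) = 0.0011306838 m^2
d = sqrt(4*A/pi) * 1000
d = 37.9 mm

37.9


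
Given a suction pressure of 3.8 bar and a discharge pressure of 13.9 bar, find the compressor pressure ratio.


PR = P_high / P_low
PR = 13.9 / 3.8
PR = 3.658

3.658


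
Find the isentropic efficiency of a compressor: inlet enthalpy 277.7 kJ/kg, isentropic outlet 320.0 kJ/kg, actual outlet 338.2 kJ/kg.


dh_ideal = 320.0 - 277.7 = 42.3 kJ/kg
dh_actual = 338.2 - 277.7 = 60.5 kJ/kg
eta_s = dh_ideal / dh_actual = 42.3 / 60.5
eta_s = 0.6992

0.6992


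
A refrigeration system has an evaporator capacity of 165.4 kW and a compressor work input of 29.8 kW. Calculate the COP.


COP = Q_evap / W
COP = 165.4 / 29.8
COP = 5.55

5.55


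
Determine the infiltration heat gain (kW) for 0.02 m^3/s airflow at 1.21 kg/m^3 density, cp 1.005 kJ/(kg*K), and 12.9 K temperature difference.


Q = V_dot * rho * cp * dT
Q = 0.02 * 1.21 * 1.005 * 12.9
Q = 0.314 kW

0.314


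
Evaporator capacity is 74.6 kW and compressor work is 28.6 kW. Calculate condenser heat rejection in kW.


Q_cond = Q_evap + W
Q_cond = 74.6 + 28.6
Q_cond = 103.2 kW

103.2


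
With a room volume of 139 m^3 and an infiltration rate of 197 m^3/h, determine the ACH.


ACH = flow / volume
ACH = 197 / 139
ACH = 1.417

1.417


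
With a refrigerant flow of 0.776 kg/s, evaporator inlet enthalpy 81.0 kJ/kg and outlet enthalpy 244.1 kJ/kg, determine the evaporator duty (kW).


dh = 244.1 - 81.0 = 163.1 kJ/kg
Q_evap = m_dot * dh = 0.776 * 163.1
Q_evap = 126.57 kW

126.57


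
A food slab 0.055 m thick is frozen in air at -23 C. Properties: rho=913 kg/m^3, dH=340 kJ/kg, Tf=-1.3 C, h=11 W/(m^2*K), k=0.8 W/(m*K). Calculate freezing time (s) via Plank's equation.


dT = -1.3 - (-23) = 21.7 K
term1 = a/(2h) = 0.055/(2*11) = 0.0025
term2 = a^2/(8k) = 0.055^2/(8*0.8) = 0.00047265625
t = rho*dH*1000/dT * (term1 + term2)
t = 913*340*1000/21.7 * (0.0025 + 0.00047265625)
t = 42524 s

42524
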